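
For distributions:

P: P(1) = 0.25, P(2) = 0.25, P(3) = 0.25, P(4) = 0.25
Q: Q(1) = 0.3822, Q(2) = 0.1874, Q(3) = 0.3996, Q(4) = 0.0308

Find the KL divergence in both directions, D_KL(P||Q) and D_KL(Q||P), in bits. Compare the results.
D_KL(P||Q) = 0.5369 bits, D_KL(Q||P) = 0.3335 bits. D_KL(P||Q) is larger than D_KL(Q||P) by 0.2034 bits; the two directions differ.

D_KL(P||Q) = Σ P(x) log₂(P(x)/Q(x))

Computing term by term:
  P(1)·log₂(P(1)/Q(1)) = 0.25·log₂(0.25/0.3822) = -0.15310
  P(2)·log₂(P(2)/Q(2)) = 0.25·log₂(0.25/0.1874) = 0.10395
  P(3)·log₂(P(3)/Q(3)) = 0.25·log₂(0.25/0.3996) = -0.16916
  P(4)·log₂(P(4)/Q(4)) = 0.25·log₂(0.25/0.0308) = 0.75523

D_KL(P||Q) = -0.15310 + 0.10395 - 0.16916 + 0.75523 = 0.53692 ≈ 0.5369 bits

D_KL(Q||P) = Σ Q(x) log₂(Q(x)/P(x))

Computing term by term:
  Q(1)·log₂(Q(1)/P(1)) = 0.3822·log₂(0.3822/0.25) = 0.23406
  Q(2)·log₂(Q(2)/P(2)) = 0.1874·log₂(0.1874/0.25) = -0.07792
  Q(3)·log₂(Q(3)/P(3)) = 0.3996·log₂(0.3996/0.25) = 0.27038
  Q(4)·log₂(Q(4)/P(4)) = 0.0308·log₂(0.0308/0.25) = -0.09304

D_KL(Q||P) = 0.23406 - 0.07792 + 0.27038 - 0.09304 = 0.33348 ≈ 0.3335 bits

These are NOT equal (difference: 0.2034 bits). KL divergence is asymmetric: D_KL(P||Q) ≠ D_KL(Q||P) in general.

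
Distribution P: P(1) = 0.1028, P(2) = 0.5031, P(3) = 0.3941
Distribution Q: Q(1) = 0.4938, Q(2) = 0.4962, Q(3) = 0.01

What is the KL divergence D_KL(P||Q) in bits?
1.8662 bits

D_KL(P||Q) = Σ P(x) log₂(P(x)/Q(x))

Computing term by term:
  P(1)·log₂(P(1)/Q(1)) = 0.1028·log₂(0.1028/0.4938) = -0.23275
  P(2)·log₂(P(2)/Q(2)) = 0.5031·log₂(0.5031/0.4962) = 0.01002
  P(3)·log₂(P(3)/Q(3)) = 0.3941·log₂(0.3941/0.01) = 2.08892

D_KL(P||Q) = -0.23275 + 0.01002 + 2.08892 = 1.86619 ≈ 1.8662 bits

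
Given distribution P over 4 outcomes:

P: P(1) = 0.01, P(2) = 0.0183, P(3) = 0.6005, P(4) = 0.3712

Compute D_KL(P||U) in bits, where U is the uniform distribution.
0.8554 bits

U(i) = 1/4 for all i

D_KL(P||U) = Σ P(x) log₂(P(x) / (1/4))
           = Σ P(x) log₂(P(x)) + log₂(4)
           = log₂(4) - H(P)

H(P) = -Σ P(x) log₂(P(x)):
  -P(1)·log₂(P(1)) = -(0.01)·log₂(0.01) = 0.06644
  -P(2)·log₂(P(2)) = -(0.0183)·log₂(0.0183) = 0.10563
  -P(3)·log₂(P(3)) = -(0.6005)·log₂(0.6005) = 0.44183
  -P(4)·log₂(P(4)) = -(0.3712)·log₂(0.3712) = 0.53072
H(P) = 0.06644 + 0.10563 + 0.44183 + 0.53072 = 1.14462 bits

log₂(4) = 2.00000 bits

D_KL(P||U) = 2.00000 - 1.14462 = 0.85538 ≈ 0.8554 bits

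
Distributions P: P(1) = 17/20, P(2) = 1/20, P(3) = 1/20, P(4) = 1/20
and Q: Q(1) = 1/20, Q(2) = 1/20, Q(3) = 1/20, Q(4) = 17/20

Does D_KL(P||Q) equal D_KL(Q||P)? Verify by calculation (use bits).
D_KL(P||Q) = 3.2700 bits, D_KL(Q||P) = 3.2700 bits. Yes — for this pair D_KL(P||Q) = D_KL(Q||P).

D_KL(P||Q) = Σ P(x) log₂(P(x)/Q(x))

Computing term by term:
  P(1)·log₂(P(1)/Q(1)) = (17/20)·log₂((17/20)/(1/20)) = 3.47434
  P(2)·log₂(P(2)/Q(2)) = (1/20)·log₂((1/20)/(1/20)) = 0.00000
  P(3)·log₂(P(3)/Q(3)) = (1/20)·log₂((1/20)/(1/20)) = 0.00000
  P(4)·log₂(P(4)/Q(4)) = (1/20)·log₂((1/20)/(17/20)) = -0.20437

D_KL(P||Q) = 3.47434 + 0.00000 + 0.00000 - 0.20437 = 3.26997 ≈ 3.2700 bits

D_KL(Q||P) = Σ Q(x) log₂(Q(x)/P(x))

Computing term by term:
  Q(1)·log₂(Q(1)/P(1)) = (1/20)·log₂((1/20)/(17/20)) = -0.20437
  Q(2)·log₂(Q(2)/P(2)) = (1/20)·log₂((1/20)/(1/20)) = 0.00000
  Q(3)·log₂(Q(3)/P(3)) = (1/20)·log₂((1/20)/(1/20)) = 0.00000
  Q(4)·log₂(Q(4)/P(4)) = (17/20)·log₂((17/20)/(1/20)) = 3.47434

D_KL(Q||P) = -0.20437 + 0.00000 + 0.00000 + 3.47434 = 3.26997 ≈ 3.2700 bits

These ARE equal here. Q is P with outcomes relabeled (Q(1) = P(4), Q(2) = P(3), Q(3) = P(2), Q(4) = P(1)) by a relabeling that is its own inverse, so the two sums contain exactly the same terms in a different order. This is a special case — KL divergence is not symmetric in general: D_KL(P||Q) ≠ D_KL(Q||P) for most P, Q.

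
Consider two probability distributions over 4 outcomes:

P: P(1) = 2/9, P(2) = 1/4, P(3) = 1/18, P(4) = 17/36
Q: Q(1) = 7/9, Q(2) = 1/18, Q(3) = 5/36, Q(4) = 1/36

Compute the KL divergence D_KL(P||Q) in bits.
1.9976 bits

D_KL(P||Q) = Σ P(x) log₂(P(x)/Q(x))

Computing term by term:
  P(1)·log₂(P(1)/Q(1)) = (2/9)·log₂((2/9)/(7/9)) = -0.40163
  P(2)·log₂(P(2)/Q(2)) = (1/4)·log₂((1/4)/(1/18)) = 0.54248
  P(3)·log₂(P(3)/Q(3)) = (1/18)·log₂((1/18)/(5/36)) = -0.07344
  P(4)·log₂(P(4)/Q(4)) = (17/36)·log₂((17/36)/(1/36)) = 1.93019

D_KL(P||Q) = -0.40163 + 0.54248 - 0.07344 + 1.93019 = 1.99760 ≈ 1.9976 bits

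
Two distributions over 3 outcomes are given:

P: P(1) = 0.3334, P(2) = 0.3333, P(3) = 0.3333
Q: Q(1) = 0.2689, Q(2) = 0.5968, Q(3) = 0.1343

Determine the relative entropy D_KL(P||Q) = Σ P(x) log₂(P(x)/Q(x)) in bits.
0.2604 bits

D_KL(P||Q) = Σ P(x) log₂(P(x)/Q(x))

Computing term by term:
  P(1)·log₂(P(1)/Q(1)) = 0.3334·log₂(0.3334/0.2689) = 0.10342
  P(2)·log₂(P(2)/Q(2)) = 0.3333·log₂(0.3333/0.5968) = -0.28011
  P(3)·log₂(P(3)/Q(3)) = 0.3333·log₂(0.3333/0.1343) = 0.43708

D_KL(P||Q) = 0.10342 - 0.28011 + 0.43708 = 0.26039 ≈ 0.2604 bits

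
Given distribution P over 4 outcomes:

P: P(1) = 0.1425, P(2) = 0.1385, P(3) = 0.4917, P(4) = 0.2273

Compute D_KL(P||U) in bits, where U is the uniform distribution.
0.2150 bits

U(i) = 1/4 for all i

D_KL(P||U) = Σ P(x) log₂(P(x) / (1/4))
           = Σ P(x) log₂(P(x)) + log₂(4)
           = log₂(4) - H(P)

H(P) = -Σ P(x) log₂(P(x)):
  -P(1)·log₂(P(1)) = -(0.1425)·log₂(0.1425) = 0.40056
  -P(2)·log₂(P(2)) = -(0.1385)·log₂(0.1385) = 0.39501
  -P(3)·log₂(P(3)) = -(0.4917)·log₂(0.4917) = 0.50357
  -P(4)·log₂(P(4)) = -(0.2273)·log₂(0.2273) = 0.48582
H(P) = 0.40056 + 0.39501 + 0.50357 + 0.48582 = 1.78496 bits

log₂(4) = 2.00000 bits

D_KL(P||U) = 2.00000 - 1.78496 = 0.21504 ≈ 0.2150 bits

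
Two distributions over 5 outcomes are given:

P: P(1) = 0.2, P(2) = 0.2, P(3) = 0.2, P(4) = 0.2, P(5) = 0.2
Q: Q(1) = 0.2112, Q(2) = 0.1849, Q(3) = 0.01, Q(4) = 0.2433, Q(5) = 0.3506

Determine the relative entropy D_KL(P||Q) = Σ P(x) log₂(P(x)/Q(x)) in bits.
0.6528 bits

D_KL(P||Q) = Σ P(x) log₂(P(x)/Q(x))

Computing term by term:
  P(1)·log₂(P(1)/Q(1)) = 0.2·log₂(0.2/0.2112) = -0.01572
  P(2)·log₂(P(2)/Q(2)) = 0.2·log₂(0.2/0.1849) = 0.02265
  P(3)·log₂(P(3)/Q(3)) = 0.2·log₂(0.2/0.01) = 0.86439
  P(4)·log₂(P(4)/Q(4)) = 0.2·log₂(0.2/0.2433) = -0.05655
  P(5)·log₂(P(5)/Q(5)) = 0.2·log₂(0.2/0.3506) = -0.16197

D_KL(P||Q) = -0.01572 + 0.02265 + 0.86439 - 0.05655 - 0.16197 = 0.65280 ≈ 0.6528 bits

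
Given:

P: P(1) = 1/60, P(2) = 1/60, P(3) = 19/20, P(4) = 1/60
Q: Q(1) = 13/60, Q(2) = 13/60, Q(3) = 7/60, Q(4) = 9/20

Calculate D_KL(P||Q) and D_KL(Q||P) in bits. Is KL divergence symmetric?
D_KL(P||Q) = 2.6717 bits, D_KL(Q||P) = 3.3902 bits. No, KL divergence is not symmetric.

D_KL(P||Q) = Σ P(x) log₂(P(x)/Q(x))

Computing term by term:
  P(1)·log₂(P(1)/Q(1)) = (1/60)·log₂((1/60)/(13/60)) = -0.06167
  P(2)·log₂(P(2)/Q(2)) = (1/60)·log₂((1/60)/(13/60)) = -0.06167
  P(3)·log₂(P(3)/Q(3)) = (19/20)·log₂((19/20)/(7/60)) = 2.87426
  P(4)·log₂(P(4)/Q(4)) = (1/60)·log₂((1/60)/(9/20)) = -0.07925

D_KL(P||Q) = -0.06167 - 0.06167 + 2.87426 - 0.07925 = 2.67167 ≈ 2.6717 bits

D_KL(Q||P) = Σ Q(x) log₂(Q(x)/P(x))

Computing term by term:
  Q(1)·log₂(Q(1)/P(1)) = (13/60)·log₂((13/60)/(1/60)) = 0.80176
  Q(2)·log₂(Q(2)/P(2)) = (13/60)·log₂((13/60)/(1/60)) = 0.80176
  Q(3)·log₂(Q(3)/P(3)) = (7/60)·log₂((7/60)/(19/20)) = -0.35298
  Q(4)·log₂(Q(4)/P(4)) = (9/20)·log₂((9/20)/(1/60)) = 2.13970

D_KL(Q||P) = 0.80176 + 0.80176 - 0.35298 + 2.13970 = 3.39024 ≈ 3.3902 bits

These are NOT equal (difference: 0.7185 bits). KL divergence is asymmetric: D_KL(P||Q) ≠ D_KL(Q||P) in general.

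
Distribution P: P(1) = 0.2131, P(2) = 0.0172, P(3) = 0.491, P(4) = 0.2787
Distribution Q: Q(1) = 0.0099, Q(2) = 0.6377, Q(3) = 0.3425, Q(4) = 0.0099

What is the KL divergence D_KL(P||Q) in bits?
2.4511 bits

D_KL(P||Q) = Σ P(x) log₂(P(x)/Q(x))

Computing term by term:
  P(1)·log₂(P(1)/Q(1)) = 0.2131·log₂(0.2131/0.0099) = 0.94360
  P(2)·log₂(P(2)/Q(2)) = 0.0172·log₂(0.0172/0.6377) = -0.08965
  P(3)·log₂(P(3)/Q(3)) = 0.491·log₂(0.491/0.3425) = 0.25513
  P(4)·log₂(P(4)/Q(4)) = 0.2787·log₂(0.2787/0.0099) = 1.34198

D_KL(P||Q) = 0.94360 - 0.08965 + 0.25513 + 1.34198 = 2.45106 ≈ 2.4511 bits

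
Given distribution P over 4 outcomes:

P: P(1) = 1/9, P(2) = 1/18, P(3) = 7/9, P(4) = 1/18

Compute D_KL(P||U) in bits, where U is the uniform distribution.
0.9025 bits

U(i) = 1/4 for all i

D_KL(P||U) = Σ P(x) log₂(P(x) / (1/4))
           = Σ P(x) log₂(P(x)) + log₂(4)
           = log₂(4) - H(P)

H(P) = -Σ P(x) log₂(P(x)):
  -P(1)·log₂(P(1)) = -(1/9)·log₂(1/9) = 0.35221
  -P(2)·log₂(P(2)) = -(1/18)·log₂(1/18) = 0.23166
  -P(3)·log₂(P(3)) = -(7/9)·log₂(7/9) = 0.28200
  -P(4)·log₂(P(4)) = -(1/18)·log₂(1/18) = 0.23166
H(P) = 0.35221 + 0.23166 + 0.28200 + 0.23166 = 1.09753 bits

log₂(4) = 2.00000 bits

D_KL(P||U) = 2.00000 - 1.09753 = 0.90247 ≈ 0.9025 bits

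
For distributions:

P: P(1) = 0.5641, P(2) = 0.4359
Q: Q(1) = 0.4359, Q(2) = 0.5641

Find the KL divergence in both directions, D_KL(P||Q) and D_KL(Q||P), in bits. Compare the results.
D_KL(P||Q) = 0.0477 bits, D_KL(Q||P) = 0.0477 bits. The two directions give exactly the same value for this pair.

D_KL(P||Q) = Σ P(x) log₂(P(x)/Q(x))

Computing term by term:
  P(1)·log₂(P(1)/Q(1)) = 0.5641·log₂(0.5641/0.4359) = 0.20982
  P(2)·log₂(P(2)/Q(2)) = 0.4359·log₂(0.4359/0.5641) = -0.16213

D_KL(P||Q) = 0.20982 - 0.16213 = 0.04769 ≈ 0.0477 bits

D_KL(Q||P) = Σ Q(x) log₂(Q(x)/P(x))

Computing term by term:
  Q(1)·log₂(Q(1)/P(1)) = 0.4359·log₂(0.4359/0.5641) = -0.16213
  Q(2)·log₂(Q(2)/P(2)) = 0.5641·log₂(0.5641/0.4359) = 0.20982

D_KL(Q||P) = -0.16213 + 0.20982 = 0.04769 ≈ 0.0477 bits

These ARE equal here. Q is P with outcomes relabeled (Q(1) = P(2), Q(2) = P(1)) by a relabeling that is its own inverse, so the two sums contain exactly the same terms in a different order. This is a special case — KL divergence is not symmetric in general: D_KL(P||Q) ≠ D_KL(Q||P) for most P, Q.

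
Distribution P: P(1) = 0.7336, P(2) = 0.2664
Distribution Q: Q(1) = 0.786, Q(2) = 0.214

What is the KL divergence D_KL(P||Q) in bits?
0.0112 bits

D_KL(P||Q) = Σ P(x) log₂(P(x)/Q(x))

Computing term by term:
  P(1)·log₂(P(1)/Q(1)) = 0.7336·log₂(0.7336/0.786) = -0.07302
  P(2)·log₂(P(2)/Q(2)) = 0.2664·log₂(0.2664/0.214) = 0.08418

D_KL(P||Q) = -0.07302 + 0.08418 = 0.01116 ≈ 0.0112 bits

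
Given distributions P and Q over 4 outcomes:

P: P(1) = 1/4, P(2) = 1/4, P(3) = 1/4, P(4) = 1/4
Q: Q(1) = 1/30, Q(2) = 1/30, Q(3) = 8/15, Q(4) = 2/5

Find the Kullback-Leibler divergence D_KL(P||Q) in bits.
1.0106 bits

D_KL(P||Q) = Σ P(x) log₂(P(x)/Q(x))

Computing term by term:
  P(1)·log₂(P(1)/Q(1)) = (1/4)·log₂((1/4)/(1/30)) = 0.72672
  P(2)·log₂(P(2)/Q(2)) = (1/4)·log₂((1/4)/(1/30)) = 0.72672
  P(3)·log₂(P(3)/Q(3)) = (1/4)·log₂((1/4)/(8/15)) = -0.27328
  P(4)·log₂(P(4)/Q(4)) = (1/4)·log₂((1/4)/(2/5)) = -0.16952

D_KL(P||Q) = 0.72672 + 0.72672 - 0.27328 - 0.16952 = 1.01064 ≈ 1.0106 bits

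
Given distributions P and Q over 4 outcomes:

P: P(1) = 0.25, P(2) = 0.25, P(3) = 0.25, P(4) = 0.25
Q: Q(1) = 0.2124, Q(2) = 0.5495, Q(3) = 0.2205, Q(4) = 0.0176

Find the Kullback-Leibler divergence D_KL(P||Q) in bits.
0.7771 bits

D_KL(P||Q) = Σ P(x) log₂(P(x)/Q(x))

Computing term by term:
  P(1)·log₂(P(1)/Q(1)) = 0.25·log₂(0.25/0.2124) = 0.05879
  P(2)·log₂(P(2)/Q(2)) = 0.25·log₂(0.25/0.5495) = -0.28405
  P(3)·log₂(P(3)/Q(3)) = 0.25·log₂(0.25/0.2205) = 0.04529
  P(4)·log₂(P(4)/Q(4)) = 0.25·log₂(0.25/0.0176) = 0.95707

D_KL(P||Q) = 0.05879 - 0.28405 + 0.04529 + 0.95707 = 0.77710 ≈ 0.7771 bits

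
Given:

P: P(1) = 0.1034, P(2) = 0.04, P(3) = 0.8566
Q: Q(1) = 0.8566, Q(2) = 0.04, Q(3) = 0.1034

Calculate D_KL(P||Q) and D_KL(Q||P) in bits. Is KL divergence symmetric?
D_KL(P||Q) = 2.2976 bits, D_KL(Q||P) = 2.2976 bits. The two values coincide for this particular pair, but no — KL divergence is not symmetric in general.

D_KL(P||Q) = Σ P(x) log₂(P(x)/Q(x))

Computing term by term:
  P(1)·log₂(P(1)/Q(1)) = 0.1034·log₂(0.1034/0.8566) = -0.31541
  P(2)·log₂(P(2)/Q(2)) = 0.04·log₂(0.04/0.04) = 0.00000
  P(3)·log₂(P(3)/Q(3)) = 0.8566·log₂(0.8566/0.1034) = 2.61296

D_KL(P||Q) = -0.31541 + 0.00000 + 2.61296 = 2.29755 ≈ 2.2976 bits

D_KL(Q||P) = Σ Q(x) log₂(Q(x)/P(x))

Computing term by term:
  Q(1)·log₂(Q(1)/P(1)) = 0.8566·log₂(0.8566/0.1034) = 2.61296
  Q(2)·log₂(Q(2)/P(2)) = 0.04·log₂(0.04/0.04) = 0.00000
  Q(3)·log₂(Q(3)/P(3)) = 0.1034·log₂(0.1034/0.8566) = -0.31541

D_KL(Q||P) = 2.61296 + 0.00000 - 0.31541 = 2.29755 ≈ 2.2976 bits

These ARE equal here. Q is P with outcomes relabeled (Q(1) = P(3), Q(3) = P(1)) by a relabeling that is its own inverse, so the two sums contain exactly the same terms in a different order. This is a special case — KL divergence is not symmetric in general: D_KL(P||Q) ≠ D_KL(Q||P) for most P, Q.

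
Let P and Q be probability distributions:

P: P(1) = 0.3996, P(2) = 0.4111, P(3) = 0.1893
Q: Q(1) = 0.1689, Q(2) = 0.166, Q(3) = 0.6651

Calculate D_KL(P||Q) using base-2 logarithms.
0.6911 bits

D_KL(P||Q) = Σ P(x) log₂(P(x)/Q(x))

Computing term by term:
  P(1)·log₂(P(1)/Q(1)) = 0.3996·log₂(0.3996/0.1689) = 0.49646
  P(2)·log₂(P(2)/Q(2)) = 0.4111·log₂(0.4111/0.166) = 0.53784
  P(3)·log₂(P(3)/Q(3)) = 0.1893·log₂(0.1893/0.6651) = -0.34318

D_KL(P||Q) = 0.49646 + 0.53784 - 0.34318 = 0.69112 ≈ 0.6911 bits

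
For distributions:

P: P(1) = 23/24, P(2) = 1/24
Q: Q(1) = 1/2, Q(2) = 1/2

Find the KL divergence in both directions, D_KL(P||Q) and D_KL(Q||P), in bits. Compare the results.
D_KL(P||Q) = 0.7501 bits, D_KL(Q||P) = 1.3232 bits. D_KL(Q||P) is larger than D_KL(P||Q) by 0.5731 bits; the two directions differ.

D_KL(P||Q) = Σ P(x) log₂(P(x)/Q(x))

Computing term by term:
  P(1)·log₂(P(1)/Q(1)) = (23/24)·log₂((23/24)/(1/2)) = 0.89949
  P(2)·log₂(P(2)/Q(2)) = (1/24)·log₂((1/24)/(1/2)) = -0.14937

D_KL(P||Q) = 0.89949 - 0.14937 = 0.75012 ≈ 0.7501 bits

D_KL(Q||P) = Σ Q(x) log₂(Q(x)/P(x))

Computing term by term:
  Q(1)·log₂(Q(1)/P(1)) = (1/2)·log₂((1/2)/(23/24)) = -0.46930
  Q(2)·log₂(Q(2)/P(2)) = (1/2)·log₂((1/2)/(1/24)) = 1.79248

D_KL(Q||P) = -0.46930 + 1.79248 = 1.32318 ≈ 1.3232 bits

These are NOT equal (difference: 0.5731 bits). KL divergence is asymmetric: D_KL(P||Q) ≠ D_KL(Q||P) in general.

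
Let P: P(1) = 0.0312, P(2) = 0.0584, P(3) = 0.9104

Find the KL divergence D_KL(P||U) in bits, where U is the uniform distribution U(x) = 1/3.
1.0663 bits

U(i) = 1/3 for all i

D_KL(P||U) = Σ P(x) log₂(P(x) / (1/3))
           = Σ P(x) log₂(P(x)) + log₂(3)
           = log₂(3) - H(P)

H(P) = -Σ P(x) log₂(P(x)):
  -P(1)·log₂(P(1)) = -(0.0312)·log₂(0.0312) = 0.15607
  -P(2)·log₂(P(2)) = -(0.0584)·log₂(0.0584) = 0.23932
  -P(3)·log₂(P(3)) = -(0.9104)·log₂(0.9104) = 0.12329
H(P) = 0.15607 + 0.23932 + 0.12329 = 0.51868 bits

log₂(3) = 1.58496 bits

D_KL(P||U) = 1.58496 - 0.51868 = 1.06628 ≈ 1.0663 bits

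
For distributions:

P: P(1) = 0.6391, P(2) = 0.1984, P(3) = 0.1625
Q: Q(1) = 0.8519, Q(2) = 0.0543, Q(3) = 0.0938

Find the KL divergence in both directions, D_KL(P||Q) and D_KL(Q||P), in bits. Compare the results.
D_KL(P||Q) = 0.2347 bits, D_KL(Q||P) = 0.1774 bits. D_KL(P||Q) is larger than D_KL(Q||P) by 0.0573 bits; the two directions differ.

D_KL(P||Q) = Σ P(x) log₂(P(x)/Q(x))

Computing term by term:
  P(1)·log₂(P(1)/Q(1)) = 0.6391·log₂(0.6391/0.8519) = -0.26500
  P(2)·log₂(P(2)/Q(2)) = 0.1984·log₂(0.1984/0.0543) = 0.37089
  P(3)·log₂(P(3)/Q(3)) = 0.1625·log₂(0.1625/0.0938) = 0.12883

D_KL(P||Q) = -0.26500 + 0.37089 + 0.12883 = 0.23472 ≈ 0.2347 bits

D_KL(Q||P) = Σ Q(x) log₂(Q(x)/P(x))

Computing term by term:
  Q(1)·log₂(Q(1)/P(1)) = 0.8519·log₂(0.8519/0.6391) = 0.35323
  Q(2)·log₂(Q(2)/P(2)) = 0.0543·log₂(0.0543/0.1984) = -0.10151
  Q(3)·log₂(Q(3)/P(3)) = 0.0938·log₂(0.0938/0.1625) = -0.07436

D_KL(Q||P) = 0.35323 - 0.10151 - 0.07436 = 0.17736 ≈ 0.1774 bits

These are NOT equal (difference: 0.0573 bits). KL divergence is asymmetric: D_KL(P||Q) ≠ D_KL(Q||P) in general.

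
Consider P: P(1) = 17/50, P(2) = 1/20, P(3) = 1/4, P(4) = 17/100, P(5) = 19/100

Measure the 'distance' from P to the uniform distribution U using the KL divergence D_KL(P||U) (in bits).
0.1868 bits

U(i) = 1/5 for all i

D_KL(P||U) = Σ P(x) log₂(P(x) / (1/5))
           = Σ P(x) log₂(P(x)) + log₂(5)
           = log₂(5) - H(P)

H(P) = -Σ P(x) log₂(P(x)):
  -P(1)·log₂(P(1)) = -(17/50)·log₂(17/50) = 0.52917
  -P(2)·log₂(P(2)) = -(1/20)·log₂(1/20) = 0.21610
  -P(3)·log₂(P(3)) = -(1/4)·log₂(1/4) = 0.50000
  -P(4)·log₂(P(4)) = -(17/100)·log₂(17/100) = 0.43459
  -P(5)·log₂(P(5)) = -(19/100)·log₂(19/100) = 0.45523
H(P) = 0.52917 + 0.21610 + 0.50000 + 0.43459 + 0.45523 = 2.13509 bits

log₂(5) = 2.32193 bits

D_KL(P||U) = 2.32193 - 2.13509 = 0.18684 ≈ 0.1868 bits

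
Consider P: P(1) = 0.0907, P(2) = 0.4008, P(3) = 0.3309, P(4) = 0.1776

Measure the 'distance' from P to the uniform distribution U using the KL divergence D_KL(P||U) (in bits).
0.1865 bits

U(i) = 1/4 for all i

D_KL(P||U) = Σ P(x) log₂(P(x) / (1/4))
           = Σ P(x) log₂(P(x)) + log₂(4)
           = log₂(4) - H(P)

H(P) = -Σ P(x) log₂(P(x)):
  -P(1)·log₂(P(1)) = -(0.0907)·log₂(0.0907) = 0.31407
  -P(2)·log₂(P(2)) = -(0.4008)·log₂(0.4008) = 0.52867
  -P(3)·log₂(P(3)) = -(0.3309)·log₂(0.3309) = 0.52796
  -P(4)·log₂(P(4)) = -(0.1776)·log₂(0.1776) = 0.44281
H(P) = 0.31407 + 0.52867 + 0.52796 + 0.44281 = 1.81351 bits

log₂(4) = 2.00000 bits

D_KL(P||U) = 2.00000 - 1.81351 = 0.18649 ≈ 0.1865 bits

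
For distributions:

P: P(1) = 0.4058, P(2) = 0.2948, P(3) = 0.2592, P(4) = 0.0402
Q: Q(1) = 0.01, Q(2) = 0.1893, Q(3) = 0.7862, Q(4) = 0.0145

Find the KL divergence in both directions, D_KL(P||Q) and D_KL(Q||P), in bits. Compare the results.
D_KL(P||Q) = 2.0007 bits, D_KL(Q||P) = 1.0628 bits. D_KL(P||Q) is larger than D_KL(Q||P) by 0.9379 bits; the two directions differ.

D_KL(P||Q) = Σ P(x) log₂(P(x)/Q(x))

Computing term by term:
  P(1)·log₂(P(1)/Q(1)) = 0.4058·log₂(0.4058/0.01) = 2.16807
  P(2)·log₂(P(2)/Q(2)) = 0.2948·log₂(0.2948/0.1893) = 0.18840
  P(3)·log₂(P(3)/Q(3)) = 0.2592·log₂(0.2592/0.7862) = -0.41494
  P(4)·log₂(P(4)/Q(4)) = 0.0402·log₂(0.0402/0.0145) = 0.05914

D_KL(P||Q) = 2.16807 + 0.18840 - 0.41494 + 0.05914 = 2.00067 ≈ 2.0007 bits

D_KL(Q||P) = Σ Q(x) log₂(Q(x)/P(x))

Computing term by term:
  Q(1)·log₂(Q(1)/P(1)) = 0.01·log₂(0.01/0.4058) = -0.05343
  Q(2)·log₂(Q(2)/P(2)) = 0.1893·log₂(0.1893/0.2948) = -0.12097
  Q(3)·log₂(Q(3)/P(3)) = 0.7862·log₂(0.7862/0.2592) = 1.25857
  Q(4)·log₂(Q(4)/P(4)) = 0.0145·log₂(0.0145/0.0402) = -0.02133

D_KL(Q||P) = -0.05343 - 0.12097 + 1.25857 - 0.02133 = 1.06284 ≈ 1.0628 bits

These are NOT equal (difference: 0.9379 bits). KL divergence is asymmetric: D_KL(P||Q) ≠ D_KL(Q||P) in general.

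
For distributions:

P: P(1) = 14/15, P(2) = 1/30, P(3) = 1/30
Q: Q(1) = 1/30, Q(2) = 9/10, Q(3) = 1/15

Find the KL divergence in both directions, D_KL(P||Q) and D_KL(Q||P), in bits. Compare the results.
D_KL(P||Q) = 4.2950 bits, D_KL(Q||P) = 4.1858 bits. D_KL(P||Q) is larger than D_KL(Q||P) by 0.1092 bits; the two directions differ.

D_KL(P||Q) = Σ P(x) log₂(P(x)/Q(x))

Computing term by term:
  P(1)·log₂(P(1)/Q(1)) = (14/15)·log₂((14/15)/(1/30)) = 4.48686
  P(2)·log₂(P(2)/Q(2)) = (1/30)·log₂((1/30)/(9/10)) = -0.15850
  P(3)·log₂(P(3)/Q(3)) = (1/30)·log₂((1/30)/(1/15)) = -0.03333

D_KL(P||Q) = 4.48686 - 0.15850 - 0.03333 = 4.29503 ≈ 4.2950 bits

D_KL(Q||P) = Σ Q(x) log₂(Q(x)/P(x))

Computing term by term:
  Q(1)·log₂(Q(1)/P(1)) = (1/30)·log₂((1/30)/(14/15)) = -0.16025
  Q(2)·log₂(Q(2)/P(2)) = (9/10)·log₂((9/10)/(1/30)) = 4.27940
  Q(3)·log₂(Q(3)/P(3)) = (1/15)·log₂((1/15)/(1/30)) = 0.06667

D_KL(Q||P) = -0.16025 + 4.27940 + 0.06667 = 4.18582 ≈ 4.1858 bits

These are NOT equal (difference: 0.1092 bits). KL divergence is asymmetric: D_KL(P||Q) ≠ D_KL(Q||P) in general.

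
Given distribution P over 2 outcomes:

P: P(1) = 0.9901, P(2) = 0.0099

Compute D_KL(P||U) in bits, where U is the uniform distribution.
0.9199 bits

U(i) = 1/2 for all i

D_KL(P||U) = Σ P(x) log₂(P(x) / (1/2))
           = Σ P(x) log₂(P(x)) + log₂(2)
           = log₂(2) - H(P)

H(P) = -Σ P(x) log₂(P(x)):
  -P(1)·log₂(P(1)) = -(0.9901)·log₂(0.9901) = 0.01421
  -P(2)·log₂(P(2)) = -(0.0099)·log₂(0.0099) = 0.06592
H(P) = 0.01421 + 0.06592 = 0.08013 bits

log₂(2) = 1.00000 bits

D_KL(P||U) = 1.00000 - 0.08013 = 0.91987 ≈ 0.9199 bits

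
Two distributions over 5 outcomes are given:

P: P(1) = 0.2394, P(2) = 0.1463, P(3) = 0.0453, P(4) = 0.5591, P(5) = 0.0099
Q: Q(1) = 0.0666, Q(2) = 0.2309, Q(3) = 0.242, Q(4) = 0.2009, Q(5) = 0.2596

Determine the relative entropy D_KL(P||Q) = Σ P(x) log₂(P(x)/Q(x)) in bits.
1.0150 bits

D_KL(P||Q) = Σ P(x) log₂(P(x)/Q(x))

Computing term by term:
  P(1)·log₂(P(1)/Q(1)) = 0.2394·log₂(0.2394/0.0666) = 0.44189
  P(2)·log₂(P(2)/Q(2)) = 0.1463·log₂(0.1463/0.2309) = -0.09631
  P(3)·log₂(P(3)/Q(3)) = 0.0453·log₂(0.0453/0.242) = -0.10951
  P(4)·log₂(P(4)/Q(4)) = 0.5591·log₂(0.5591/0.2009) = 0.82558
  P(5)·log₂(P(5)/Q(5)) = 0.0099·log₂(0.0099/0.2596) = -0.04666

D_KL(P||Q) = 0.44189 - 0.09631 - 0.10951 + 0.82558 - 0.04666 = 1.01499 ≈ 1.0150 bits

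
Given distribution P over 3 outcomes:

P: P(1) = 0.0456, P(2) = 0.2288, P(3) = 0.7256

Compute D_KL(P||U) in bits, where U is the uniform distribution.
0.5592 bits

U(i) = 1/3 for all i

D_KL(P||U) = Σ P(x) log₂(P(x) / (1/3))
           = Σ P(x) log₂(P(x)) + log₂(3)
           = log₂(3) - H(P)

H(P) = -Σ P(x) log₂(P(x)):
  -P(1)·log₂(P(1)) = -(0.0456)·log₂(0.0456) = 0.20314
  -P(2)·log₂(P(2)) = -(0.2288)·log₂(0.2288) = 0.48685
  -P(3)·log₂(P(3)) = -(0.7256)·log₂(0.7256) = 0.33577
H(P) = 0.20314 + 0.48685 + 0.33577 = 1.02576 bits

log₂(3) = 1.58496 bits

D_KL(P||U) = 1.58496 - 1.02576 = 0.55920 ≈ 0.5592 bits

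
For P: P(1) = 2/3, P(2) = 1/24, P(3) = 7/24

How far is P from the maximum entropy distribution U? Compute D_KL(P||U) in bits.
0.4855 bits

U(i) = 1/3 for all i

D_KL(P||U) = Σ P(x) log₂(P(x) / (1/3))
           = Σ P(x) log₂(P(x)) + log₂(3)
           = log₂(3) - H(P)

H(P) = -Σ P(x) log₂(P(x)):
  -P(1)·log₂(P(1)) = -(2/3)·log₂(2/3) = 0.38998
  -P(2)·log₂(P(2)) = -(1/24)·log₂(1/24) = 0.19104
  -P(3)·log₂(P(3)) = -(7/24)·log₂(7/24) = 0.51847
H(P) = 0.38998 + 0.19104 + 0.51847 = 1.09949 bits

log₂(3) = 1.58496 bits

D_KL(P||U) = 1.58496 - 1.09949 = 0.48547 ≈ 0.4855 bits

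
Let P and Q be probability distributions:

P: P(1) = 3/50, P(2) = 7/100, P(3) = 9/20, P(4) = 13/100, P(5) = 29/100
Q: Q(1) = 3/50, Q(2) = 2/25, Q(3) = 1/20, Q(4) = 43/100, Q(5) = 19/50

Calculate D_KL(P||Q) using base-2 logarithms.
1.0755 bits

D_KL(P||Q) = Σ P(x) log₂(P(x)/Q(x))

Computing term by term:
  P(1)·log₂(P(1)/Q(1)) = (3/50)·log₂((3/50)/(3/50)) = 0.00000
  P(2)·log₂(P(2)/Q(2)) = (7/100)·log₂((7/100)/(2/25)) = -0.01349
  P(3)·log₂(P(3)/Q(3)) = (9/20)·log₂((9/20)/(1/20)) = 1.42647
  P(4)·log₂(P(4)/Q(4)) = (13/100)·log₂((13/100)/(43/100)) = -0.22436
  P(5)·log₂(P(5)/Q(5)) = (29/100)·log₂((29/100)/(19/50)) = -0.11308

D_KL(P||Q) = 0.00000 - 0.01349 + 1.42647 - 0.22436 - 0.11308 = 1.07554 ≈ 1.0755 bits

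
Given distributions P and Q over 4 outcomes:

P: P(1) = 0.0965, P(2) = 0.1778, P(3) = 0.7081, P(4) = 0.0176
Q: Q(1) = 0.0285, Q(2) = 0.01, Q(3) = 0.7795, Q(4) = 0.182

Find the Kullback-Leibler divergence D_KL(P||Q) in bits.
0.7506 bits

D_KL(P||Q) = Σ P(x) log₂(P(x)/Q(x))

Computing term by term:
  P(1)·log₂(P(1)/Q(1)) = 0.0965·log₂(0.0965/0.0285) = 0.16980
  P(2)·log₂(P(2)/Q(2)) = 0.1778·log₂(0.1778/0.01) = 0.73826
  P(3)·log₂(P(3)/Q(3)) = 0.7081·log₂(0.7081/0.7795) = -0.09814
  P(4)·log₂(P(4)/Q(4)) = 0.0176·log₂(0.0176/0.182) = -0.05932

D_KL(P||Q) = 0.16980 + 0.73826 - 0.09814 - 0.05932 = 0.75060 ≈ 0.7506 bits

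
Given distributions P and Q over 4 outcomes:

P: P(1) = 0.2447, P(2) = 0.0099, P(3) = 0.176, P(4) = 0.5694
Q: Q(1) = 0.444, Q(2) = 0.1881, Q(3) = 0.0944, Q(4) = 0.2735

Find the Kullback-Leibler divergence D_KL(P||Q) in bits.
0.5082 bits

D_KL(P||Q) = Σ P(x) log₂(P(x)/Q(x))

Computing term by term:
  P(1)·log₂(P(1)/Q(1)) = 0.2447·log₂(0.2447/0.444) = -0.21033
  P(2)·log₂(P(2)/Q(2)) = 0.0099·log₂(0.0099/0.1881) = -0.04205
  P(3)·log₂(P(3)/Q(3)) = 0.176·log₂(0.176/0.0944) = 0.15817
  P(4)·log₂(P(4)/Q(4)) = 0.5694·log₂(0.5694/0.2735) = 0.60237

D_KL(P||Q) = -0.21033 - 0.04205 + 0.15817 + 0.60237 = 0.50816 ≈ 0.5082 bits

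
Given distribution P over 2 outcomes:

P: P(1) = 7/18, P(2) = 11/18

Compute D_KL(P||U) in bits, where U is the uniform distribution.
0.0359 bits

U(i) = 1/2 for all i

D_KL(P||U) = Σ P(x) log₂(P(x) / (1/2))
           = Σ P(x) log₂(P(x)) + log₂(2)
           = log₂(2) - H(P)

H(P) = -Σ P(x) log₂(P(x)):
  -P(1)·log₂(P(1)) = -(7/18)·log₂(7/18) = 0.52989
  -P(2)·log₂(P(2)) = -(11/18)·log₂(11/18) = 0.43419
H(P) = 0.52989 + 0.43419 = 0.96408 bits

log₂(2) = 1.00000 bits

D_KL(P||U) = 1.00000 - 0.96408 = 0.03592 ≈ 0.0359 bits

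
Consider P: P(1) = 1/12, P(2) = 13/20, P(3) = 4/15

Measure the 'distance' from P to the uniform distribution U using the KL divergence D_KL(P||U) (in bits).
0.3737 bits

U(i) = 1/3 for all i

D_KL(P||U) = Σ P(x) log₂(P(x) / (1/3))
           = Σ P(x) log₂(P(x)) + log₂(3)
           = log₂(3) - H(P)

H(P) = -Σ P(x) log₂(P(x)):
  -P(1)·log₂(P(1)) = -(1/12)·log₂(1/12) = 0.29875
  -P(2)·log₂(P(2)) = -(13/20)·log₂(13/20) = 0.40397
  -P(3)·log₂(P(3)) = -(4/15)·log₂(4/15) = 0.50850
H(P) = 0.29875 + 0.40397 + 0.50850 = 1.21122 bits

log₂(3) = 1.58496 bits

D_KL(P||U) = 1.58496 - 1.21122 = 0.37374 ≈ 0.3737 bits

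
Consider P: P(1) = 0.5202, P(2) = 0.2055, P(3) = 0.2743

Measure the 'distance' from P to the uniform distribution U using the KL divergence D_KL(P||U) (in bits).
0.1135 bits

U(i) = 1/3 for all i

D_KL(P||U) = Σ P(x) log₂(P(x) / (1/3))
           = Σ P(x) log₂(P(x)) + log₂(3)
           = log₂(3) - H(P)

H(P) = -Σ P(x) log₂(P(x)):
  -P(1)·log₂(P(1)) = -(0.5202)·log₂(0.5202) = 0.49048
  -P(2)·log₂(P(2)) = -(0.2055)·log₂(0.2055) = 0.46911
  -P(3)·log₂(P(3)) = -(0.2743)·log₂(0.2743) = 0.51189
H(P) = 0.49048 + 0.46911 + 0.51189 = 1.47148 bits

log₂(3) = 1.58496 bits

D_KL(P||U) = 1.58496 - 1.47148 = 0.11348 ≈ 0.1135 bits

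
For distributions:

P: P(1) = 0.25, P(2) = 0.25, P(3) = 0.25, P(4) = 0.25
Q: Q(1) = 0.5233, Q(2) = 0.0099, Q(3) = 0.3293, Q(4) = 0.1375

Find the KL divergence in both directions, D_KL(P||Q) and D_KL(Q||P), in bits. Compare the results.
D_KL(P||Q) = 1.0144 bits, D_KL(Q||P) = 0.5239 bits. D_KL(P||Q) is larger than D_KL(Q||P) by 0.4905 bits; the two directions differ.

D_KL(P||Q) = Σ P(x) log₂(P(x)/Q(x))

Computing term by term:
  P(1)·log₂(P(1)/Q(1)) = 0.25·log₂(0.25/0.5233) = -0.26643
  P(2)·log₂(P(2)/Q(2)) = 0.25·log₂(0.25/0.0099) = 1.16459
  P(3)·log₂(P(3)/Q(3)) = 0.25·log₂(0.25/0.3293) = -0.09937
  P(4)·log₂(P(4)/Q(4)) = 0.25·log₂(0.25/0.1375) = 0.21562

D_KL(P||Q) = -0.26643 + 1.16459 - 0.09937 + 0.21562 = 1.01441 ≈ 1.0144 bits

D_KL(Q||P) = Σ Q(x) log₂(Q(x)/P(x))

Computing term by term:
  Q(1)·log₂(Q(1)/P(1)) = 0.5233·log₂(0.5233/0.25) = 0.55769
  Q(2)·log₂(Q(2)/P(2)) = 0.0099·log₂(0.0099/0.25) = -0.04612
  Q(3)·log₂(Q(3)/P(3)) = 0.3293·log₂(0.3293/0.25) = 0.13089
  Q(4)·log₂(Q(4)/P(4)) = 0.1375·log₂(0.1375/0.25) = -0.11859

D_KL(Q||P) = 0.55769 - 0.04612 + 0.13089 - 0.11859 = 0.52387 ≈ 0.5239 bits

These are NOT equal (difference: 0.4905 bits). KL divergence is asymmetric: D_KL(P||Q) ≠ D_KL(Q||P) in general.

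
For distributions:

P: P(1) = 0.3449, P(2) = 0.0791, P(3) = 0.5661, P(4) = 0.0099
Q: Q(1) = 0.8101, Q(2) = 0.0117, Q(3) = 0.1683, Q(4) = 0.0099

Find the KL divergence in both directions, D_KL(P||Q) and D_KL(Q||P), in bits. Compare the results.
D_KL(P||Q) = 0.7839 bits, D_KL(Q||P) = 0.6712 bits. D_KL(P||Q) is larger than D_KL(Q||P) by 0.1127 bits; the two directions differ.

D_KL(P||Q) = Σ P(x) log₂(P(x)/Q(x))

Computing term by term:
  P(1)·log₂(P(1)/Q(1)) = 0.3449·log₂(0.3449/0.8101) = -0.42489
  P(2)·log₂(P(2)/Q(2)) = 0.0791·log₂(0.0791/0.0117) = 0.21809
  P(3)·log₂(P(3)/Q(3)) = 0.5661·log₂(0.5661/0.1683) = 0.99069
  P(4)·log₂(P(4)/Q(4)) = 0.0099·log₂(0.0099/0.0099) = 0.00000

D_KL(P||Q) = -0.42489 + 0.21809 + 0.99069 + 0.00000 = 0.78389 ≈ 0.7839 bits

D_KL(Q||P) = Σ Q(x) log₂(Q(x)/P(x))

Computing term by term:
  Q(1)·log₂(Q(1)/P(1)) = 0.8101·log₂(0.8101/0.3449) = 0.99798
  Q(2)·log₂(Q(2)/P(2)) = 0.0117·log₂(0.0117/0.0791) = -0.03226
  Q(3)·log₂(Q(3)/P(3)) = 0.1683·log₂(0.1683/0.5661) = -0.29453
  Q(4)·log₂(Q(4)/P(4)) = 0.0099·log₂(0.0099/0.0099) = 0.00000

D_KL(Q||P) = 0.99798 - 0.03226 - 0.29453 + 0.00000 = 0.67119 ≈ 0.6712 bits

These are NOT equal (difference: 0.1127 bits). KL divergence is asymmetric: D_KL(P||Q) ≠ D_KL(Q||P) in general.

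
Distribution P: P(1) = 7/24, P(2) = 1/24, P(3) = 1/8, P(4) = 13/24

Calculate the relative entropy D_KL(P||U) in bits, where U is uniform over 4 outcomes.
0.4364 bits

U(i) = 1/4 for all i

D_KL(P||U) = Σ P(x) log₂(P(x) / (1/4))
           = Σ P(x) log₂(P(x)) + log₂(4)
           = log₂(4) - H(P)

H(P) = -Σ P(x) log₂(P(x)):
  -P(1)·log₂(P(1)) = -(7/24)·log₂(7/24) = 0.51847
  -P(2)·log₂(P(2)) = -(1/24)·log₂(1/24) = 0.19104
  -P(3)·log₂(P(3)) = -(1/8)·log₂(1/8) = 0.37500
  -P(4)·log₂(P(4)) = -(13/24)·log₂(13/24) = 0.47912
H(P) = 0.51847 + 0.19104 + 0.37500 + 0.47912 = 1.56363 bits

log₂(4) = 2.00000 bits

D_KL(P||U) = 2.00000 - 1.56363 = 0.43637 ≈ 0.4364 bits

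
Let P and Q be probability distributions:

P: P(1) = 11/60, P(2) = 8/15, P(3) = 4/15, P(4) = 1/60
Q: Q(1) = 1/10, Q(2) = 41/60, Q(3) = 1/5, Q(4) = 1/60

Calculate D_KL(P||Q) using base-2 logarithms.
0.0803 bits

D_KL(P||Q) = Σ P(x) log₂(P(x)/Q(x))

Computing term by term:
  P(1)·log₂(P(1)/Q(1)) = (11/60)·log₂((11/60)/(1/10)) = 0.16032
  P(2)·log₂(P(2)/Q(2)) = (8/15)·log₂((8/15)/(41/60)) = -0.19069
  P(3)·log₂(P(3)/Q(3)) = (4/15)·log₂((4/15)/(1/5)) = 0.11068
  P(4)·log₂(P(4)/Q(4)) = (1/60)·log₂((1/60)/(1/60)) = 0.00000

D_KL(P||Q) = 0.16032 - 0.19069 + 0.11068 + 0.00000 = 0.08031 ≈ 0.0803 bits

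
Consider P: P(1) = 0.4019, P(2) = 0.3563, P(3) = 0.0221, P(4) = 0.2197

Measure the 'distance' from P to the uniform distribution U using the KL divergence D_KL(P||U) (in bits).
0.3391 bits

U(i) = 1/4 for all i

D_KL(P||U) = Σ P(x) log₂(P(x) / (1/4))
           = Σ P(x) log₂(P(x)) + log₂(4)
           = log₂(4) - H(P)

H(P) = -Σ P(x) log₂(P(x)):
  -P(1)·log₂(P(1)) = -(0.4019)·log₂(0.4019) = 0.52854
  -P(2)·log₂(P(2)) = -(0.3563)·log₂(0.3563) = 0.53047
  -P(3)·log₂(P(3)) = -(0.0221)·log₂(0.0221) = 0.12155
  -P(4)·log₂(P(4)) = -(0.2197)·log₂(0.2197) = 0.48035
H(P) = 0.52854 + 0.53047 + 0.12155 + 0.48035 = 1.66091 bits

log₂(4) = 2.00000 bits

D_KL(P||U) = 2.00000 - 1.66091 = 0.33909 ≈ 0.3391 bits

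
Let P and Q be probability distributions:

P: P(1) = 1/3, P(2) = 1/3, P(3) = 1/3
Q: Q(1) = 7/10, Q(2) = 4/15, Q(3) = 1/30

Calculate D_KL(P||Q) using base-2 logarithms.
0.8578 bits

D_KL(P||Q) = Σ P(x) log₂(P(x)/Q(x))

Computing term by term:
  P(1)·log₂(P(1)/Q(1)) = (1/3)·log₂((1/3)/(7/10)) = -0.35680
  P(2)·log₂(P(2)/Q(2)) = (1/3)·log₂((1/3)/(4/15)) = 0.10731
  P(3)·log₂(P(3)/Q(3)) = (1/3)·log₂((1/3)/(1/30)) = 1.10731

D_KL(P||Q) = -0.35680 + 0.10731 + 1.10731 = 0.85782 ≈ 0.8578 bits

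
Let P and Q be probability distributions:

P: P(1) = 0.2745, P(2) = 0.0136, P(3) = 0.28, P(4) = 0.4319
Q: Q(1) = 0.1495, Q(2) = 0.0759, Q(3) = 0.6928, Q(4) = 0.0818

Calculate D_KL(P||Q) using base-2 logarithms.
0.8777 bits

D_KL(P||Q) = Σ P(x) log₂(P(x)/Q(x))

Computing term by term:
  P(1)·log₂(P(1)/Q(1)) = 0.2745·log₂(0.2745/0.1495) = 0.24064
  P(2)·log₂(P(2)/Q(2)) = 0.0136·log₂(0.0136/0.0759) = -0.03373
  P(3)·log₂(P(3)/Q(3)) = 0.28·log₂(0.28/0.6928) = -0.36596
  P(4)·log₂(P(4)/Q(4)) = 0.4319·log₂(0.4319/0.0818) = 1.03679

D_KL(P||Q) = 0.24064 - 0.03373 - 0.36596 + 1.03679 = 0.87774 ≈ 0.8777 bits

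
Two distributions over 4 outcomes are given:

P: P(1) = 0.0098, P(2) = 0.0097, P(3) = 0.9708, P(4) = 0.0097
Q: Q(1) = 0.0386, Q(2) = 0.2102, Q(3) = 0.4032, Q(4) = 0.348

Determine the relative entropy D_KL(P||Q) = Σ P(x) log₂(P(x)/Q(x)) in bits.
1.1181 bits

D_KL(P||Q) = Σ P(x) log₂(P(x)/Q(x))

Computing term by term:
  P(1)·log₂(P(1)/Q(1)) = 0.0098·log₂(0.0098/0.0386) = -0.01938
  P(2)·log₂(P(2)/Q(2)) = 0.0097·log₂(0.0097/0.2102) = -0.04305
  P(3)·log₂(P(3)/Q(3)) = 0.9708·log₂(0.9708/0.4032) = 1.23066
  P(4)·log₂(P(4)/Q(4)) = 0.0097·log₂(0.0097/0.348) = -0.05010

D_KL(P||Q) = -0.01938 - 0.04305 + 1.23066 - 0.05010 = 1.11813 ≈ 1.1181 bits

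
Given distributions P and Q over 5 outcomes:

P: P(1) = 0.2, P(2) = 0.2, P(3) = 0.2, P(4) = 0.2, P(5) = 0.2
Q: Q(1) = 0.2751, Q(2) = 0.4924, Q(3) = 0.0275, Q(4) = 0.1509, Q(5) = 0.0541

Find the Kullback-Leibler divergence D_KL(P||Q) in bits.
0.6791 bits

D_KL(P||Q) = Σ P(x) log₂(P(x)/Q(x))

Computing term by term:
  P(1)·log₂(P(1)/Q(1)) = 0.2·log₂(0.2/0.2751) = -0.09199
  P(2)·log₂(P(2)/Q(2)) = 0.2·log₂(0.2/0.4924) = -0.25997
  P(3)·log₂(P(3)/Q(3)) = 0.2·log₂(0.2/0.0275) = 0.57250
  P(4)·log₂(P(4)/Q(4)) = 0.2·log₂(0.2/0.1509) = 0.08128
  P(5)·log₂(P(5)/Q(5)) = 0.2·log₂(0.2/0.0541) = 0.37726

D_KL(P||Q) = -0.09199 - 0.25997 + 0.57250 + 0.08128 + 0.37726 = 0.67908 ≈ 0.6791 bits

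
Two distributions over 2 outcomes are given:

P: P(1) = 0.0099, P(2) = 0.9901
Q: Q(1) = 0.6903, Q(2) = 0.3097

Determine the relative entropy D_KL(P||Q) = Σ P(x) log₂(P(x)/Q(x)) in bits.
1.5995 bits

D_KL(P||Q) = Σ P(x) log₂(P(x)/Q(x))

Computing term by term:
  P(1)·log₂(P(1)/Q(1)) = 0.0099·log₂(0.0099/0.6903) = -0.06062
  P(2)·log₂(P(2)/Q(2)) = 0.9901·log₂(0.9901/0.3097) = 1.66010

D_KL(P||Q) = -0.06062 + 1.66010 = 1.59948 ≈ 1.5995 bits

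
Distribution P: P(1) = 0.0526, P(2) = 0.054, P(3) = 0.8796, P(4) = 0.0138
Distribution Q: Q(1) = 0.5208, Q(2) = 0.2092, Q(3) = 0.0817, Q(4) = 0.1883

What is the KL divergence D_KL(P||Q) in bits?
2.6841 bits

D_KL(P||Q) = Σ P(x) log₂(P(x)/Q(x))

Computing term by term:
  P(1)·log₂(P(1)/Q(1)) = 0.0526·log₂(0.0526/0.5208) = -0.17398
  P(2)·log₂(P(2)/Q(2)) = 0.054·log₂(0.054/0.2092) = -0.10551
  P(3)·log₂(P(3)/Q(3)) = 0.8796·log₂(0.8796/0.0817) = 3.01566
  P(4)·log₂(P(4)/Q(4)) = 0.0138·log₂(0.0138/0.1883) = -0.05203

D_KL(P||Q) = -0.17398 - 0.10551 + 3.01566 - 0.05203 = 2.68414 ≈ 2.6841 bits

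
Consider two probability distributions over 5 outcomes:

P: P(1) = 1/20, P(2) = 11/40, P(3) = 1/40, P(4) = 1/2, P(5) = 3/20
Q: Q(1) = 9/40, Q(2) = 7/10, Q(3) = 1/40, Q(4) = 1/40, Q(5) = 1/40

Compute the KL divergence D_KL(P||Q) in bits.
2.0695 bits

D_KL(P||Q) = Σ P(x) log₂(P(x)/Q(x))

Computing term by term:
  P(1)·log₂(P(1)/Q(1)) = (1/20)·log₂((1/20)/(9/40)) = -0.10850
  P(2)·log₂(P(2)/Q(2)) = (11/40)·log₂((11/40)/(7/10)) = -0.37068
  P(3)·log₂(P(3)/Q(3)) = (1/40)·log₂((1/40)/(1/40)) = 0.00000
  P(4)·log₂(P(4)/Q(4)) = (1/2)·log₂((1/2)/(1/40)) = 2.16096
  P(5)·log₂(P(5)/Q(5)) = (3/20)·log₂((3/20)/(1/40)) = 0.38774

D_KL(P||Q) = -0.10850 - 0.37068 + 0.00000 + 2.16096 + 0.38774 = 2.06952 ≈ 2.0695 bits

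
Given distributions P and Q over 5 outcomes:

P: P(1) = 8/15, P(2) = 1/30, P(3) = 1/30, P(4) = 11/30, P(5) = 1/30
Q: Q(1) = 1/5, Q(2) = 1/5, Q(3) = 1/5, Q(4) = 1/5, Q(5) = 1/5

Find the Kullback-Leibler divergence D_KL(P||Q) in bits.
0.8168 bits

D_KL(P||Q) = Σ P(x) log₂(P(x)/Q(x))

Computing term by term:
  P(1)·log₂(P(1)/Q(1)) = (8/15)·log₂((8/15)/(1/5)) = 0.75469
  P(2)·log₂(P(2)/Q(2)) = (1/30)·log₂((1/30)/(1/5)) = -0.08617
  P(3)·log₂(P(3)/Q(3)) = (1/30)·log₂((1/30)/(1/5)) = -0.08617
  P(4)·log₂(P(4)/Q(4)) = (11/30)·log₂((11/30)/(1/5)) = 0.32064
  P(5)·log₂(P(5)/Q(5)) = (1/30)·log₂((1/30)/(1/5)) = -0.08617

D_KL(P||Q) = 0.75469 - 0.08617 - 0.08617 + 0.32064 - 0.08617 = 0.81682 ≈ 0.8168 bits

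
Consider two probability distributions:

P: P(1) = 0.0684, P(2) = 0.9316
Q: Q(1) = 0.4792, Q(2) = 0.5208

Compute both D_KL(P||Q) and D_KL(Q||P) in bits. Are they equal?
D_KL(P||Q) = 0.5895 bits, D_KL(Q||P) = 0.9089 bits. No, they are not equal.

D_KL(P||Q) = Σ P(x) log₂(P(x)/Q(x))

Computing term by term:
  P(1)·log₂(P(1)/Q(1)) = 0.0684·log₂(0.0684/0.4792) = -0.19211
  P(2)·log₂(P(2)/Q(2)) = 0.9316·log₂(0.9316/0.5208) = 0.78159

D_KL(P||Q) = -0.19211 + 0.78159 = 0.58948 ≈ 0.5895 bits

D_KL(Q||P) = Σ Q(x) log₂(Q(x)/P(x))

Computing term by term:
  Q(1)·log₂(Q(1)/P(1)) = 0.4792·log₂(0.4792/0.0684) = 1.34586
  Q(2)·log₂(Q(2)/P(2)) = 0.5208·log₂(0.5208/0.9316) = -0.43694

D_KL(Q||P) = 1.34586 - 0.43694 = 0.90892 ≈ 0.9089 bits

These are NOT equal (difference: 0.3194 bits). KL divergence is asymmetric: D_KL(P||Q) ≠ D_KL(Q||P) in general.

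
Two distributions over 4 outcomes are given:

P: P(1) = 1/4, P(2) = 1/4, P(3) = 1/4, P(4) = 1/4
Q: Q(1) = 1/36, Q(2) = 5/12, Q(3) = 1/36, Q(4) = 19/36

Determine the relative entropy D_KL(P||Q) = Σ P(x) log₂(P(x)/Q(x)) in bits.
1.1312 bits

D_KL(P||Q) = Σ P(x) log₂(P(x)/Q(x))

Computing term by term:
  P(1)·log₂(P(1)/Q(1)) = (1/4)·log₂((1/4)/(1/36)) = 0.79248
  P(2)·log₂(P(2)/Q(2)) = (1/4)·log₂((1/4)/(5/12)) = -0.18424
  P(3)·log₂(P(3)/Q(3)) = (1/4)·log₂((1/4)/(1/36)) = 0.79248
  P(4)·log₂(P(4)/Q(4)) = (1/4)·log₂((1/4)/(19/36)) = -0.26950

D_KL(P||Q) = 0.79248 - 0.18424 + 0.79248 - 0.26950 = 1.13122 ≈ 1.1312 bits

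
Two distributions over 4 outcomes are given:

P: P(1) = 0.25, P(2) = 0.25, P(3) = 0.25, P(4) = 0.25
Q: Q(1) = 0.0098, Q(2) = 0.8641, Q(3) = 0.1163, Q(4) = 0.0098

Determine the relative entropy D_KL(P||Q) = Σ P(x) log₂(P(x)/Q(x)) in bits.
2.1652 bits

D_KL(P||Q) = Σ P(x) log₂(P(x)/Q(x))

Computing term by term:
  P(1)·log₂(P(1)/Q(1)) = 0.25·log₂(0.25/0.0098) = 1.16825
  P(2)·log₂(P(2)/Q(2)) = 0.25·log₂(0.25/0.8641) = -0.44732
  P(3)·log₂(P(3)/Q(3)) = 0.25·log₂(0.25/0.1163) = 0.27602
  P(4)·log₂(P(4)/Q(4)) = 0.25·log₂(0.25/0.0098) = 1.16825

D_KL(P||Q) = 1.16825 - 0.44732 + 0.27602 + 1.16825 = 2.16520 ≈ 2.1652 bits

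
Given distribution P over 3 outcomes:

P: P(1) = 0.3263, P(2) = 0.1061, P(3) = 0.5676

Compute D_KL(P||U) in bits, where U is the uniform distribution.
0.2506 bits

U(i) = 1/3 for all i

D_KL(P||U) = Σ P(x) log₂(P(x) / (1/3))
           = Σ P(x) log₂(P(x)) + log₂(3)
           = log₂(3) - H(P)

H(P) = -Σ P(x) log₂(P(x)):
  -P(1)·log₂(P(1)) = -(0.3263)·log₂(0.3263) = 0.52721
  -P(2)·log₂(P(2)) = -(0.1061)·log₂(0.1061) = 0.34339
  -P(3)·log₂(P(3)) = -(0.5676)·log₂(0.5676) = 0.46376
H(P) = 0.52721 + 0.34339 + 0.46376 = 1.33436 bits

log₂(3) = 1.58496 bits

D_KL(P||U) = 1.58496 - 1.33436 = 0.25060 ≈ 0.2506 bits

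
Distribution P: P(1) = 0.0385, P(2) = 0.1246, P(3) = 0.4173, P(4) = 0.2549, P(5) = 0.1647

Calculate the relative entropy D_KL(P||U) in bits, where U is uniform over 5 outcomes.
0.3093 bits

U(i) = 1/5 for all i

D_KL(P||U) = Σ P(x) log₂(P(x) / (1/5))
           = Σ P(x) log₂(P(x)) + log₂(5)
           = log₂(5) - H(P)

H(P) = -Σ P(x) log₂(P(x)):
  -P(1)·log₂(P(1)) = -(0.0385)·log₂(0.0385) = 0.18091
  -P(2)·log₂(P(2)) = -(0.1246)·log₂(0.1246) = 0.37438
  -P(3)·log₂(P(3)) = -(0.4173)·log₂(0.4173) = 0.52615
  -P(4)·log₂(P(4)) = -(0.2549)·log₂(0.2549) = 0.50266
  -P(5)·log₂(P(5)) = -(0.1647)·log₂(0.1647) = 0.42856
H(P) = 0.18091 + 0.37438 + 0.52615 + 0.50266 + 0.42856 = 2.01266 bits

log₂(5) = 2.32193 bits

D_KL(P||U) = 2.32193 - 2.01266 = 0.30927 ≈ 0.3093 bits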